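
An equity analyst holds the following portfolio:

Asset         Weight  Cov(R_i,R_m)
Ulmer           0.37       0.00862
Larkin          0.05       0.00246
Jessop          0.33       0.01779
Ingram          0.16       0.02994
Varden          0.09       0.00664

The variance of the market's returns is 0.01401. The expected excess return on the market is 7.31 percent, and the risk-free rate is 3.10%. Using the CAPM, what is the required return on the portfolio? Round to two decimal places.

β_Ulmer = 0.00862 / 0.01401 = 0.6153
β_Larkin = 0.00246 / 0.01401 = 0.1756
β_Jessop = 0.01779 / 0.01401 = 1.2698
β_Ingram = 0.02994 / 0.01401 = 2.1370
β_Varden = 0.00664 / 0.01401 = 0.4739
β_P = Σ w_i β_i = 0.37×0.6153 + 0.05×0.1756 + 0.33×1.2698 + 0.16×2.1370 + 0.09×0.4739 = 1.0400
E(R_P) = R_f + β_P × MRP = 3.10% + 1.0400 × 7.31% = 10.70%

10.70%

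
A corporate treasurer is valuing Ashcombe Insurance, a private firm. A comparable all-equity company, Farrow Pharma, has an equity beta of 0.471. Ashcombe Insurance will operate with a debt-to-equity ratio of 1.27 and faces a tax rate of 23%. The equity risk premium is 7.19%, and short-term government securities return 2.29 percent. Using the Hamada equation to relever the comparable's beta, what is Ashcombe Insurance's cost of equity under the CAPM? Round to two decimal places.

8.99%

β_L = β_U × [1 + (1 − t)(D/E)] = 0.471 × [1 + (1 − 0.23) × 1.27]
    = 0.471 × [1 + 0.77 × 1.27] = 0.471 × 1.9779 = 0.9316
E(R) = R_f + β_L × MRP = 2.29% + 0.9316 × 7.19% = 8.99%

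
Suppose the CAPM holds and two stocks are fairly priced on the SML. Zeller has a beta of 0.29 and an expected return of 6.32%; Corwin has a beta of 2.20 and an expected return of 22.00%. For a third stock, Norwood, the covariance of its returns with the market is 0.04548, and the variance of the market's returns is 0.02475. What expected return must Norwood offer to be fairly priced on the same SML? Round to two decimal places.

MRP = (22.00% − 6.32%) / (2.20 − 0.29) = 8.2094%
R_f = 6.32% − 0.29 × 8.2094% = 3.9393%
β_Norwood = Cov / Var(R_m) = 0.04548 / 0.02475 = 1.8376
E(R_Norwood) = R_f + β × MRP = 3.9393% + 1.8376 × 8.2094% = 19.02%

19.02%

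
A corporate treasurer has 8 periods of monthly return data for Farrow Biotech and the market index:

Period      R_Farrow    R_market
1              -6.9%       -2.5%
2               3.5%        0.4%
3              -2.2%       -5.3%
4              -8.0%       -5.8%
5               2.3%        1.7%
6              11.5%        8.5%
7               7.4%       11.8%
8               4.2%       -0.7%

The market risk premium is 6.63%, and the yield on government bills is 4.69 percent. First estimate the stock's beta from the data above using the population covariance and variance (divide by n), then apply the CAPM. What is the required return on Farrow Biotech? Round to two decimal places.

10.74%

Mean R_i = (-6.9 + 3.5 − 2.2 − 8.0 + 2.3 + 11.5 + 7.4 + 4.2) / 8 = 1.4750%
Mean R_m = (-2.5 + 0.4 − 5.3 − 5.8 + 1.7 + 8.5 + 11.8 − 0.7) / 8 = 1.0125%
Σ(R_i − R̄_i)(R_m − R̄_m) = 250.8025  ⇒  Cov = 250.8025 / 8 = 31.3503
Σ(R_m − R̄_m)² = 274.8088  ⇒  Var(R_m) = 274.8088 / 8 = 34.3511
β = Cov / Var(R_m) = 31.3503 / 34.3511 = 0.9126
E(R) = R_f + β × MRP = 4.69% + 0.9126 × 6.63% = 10.74%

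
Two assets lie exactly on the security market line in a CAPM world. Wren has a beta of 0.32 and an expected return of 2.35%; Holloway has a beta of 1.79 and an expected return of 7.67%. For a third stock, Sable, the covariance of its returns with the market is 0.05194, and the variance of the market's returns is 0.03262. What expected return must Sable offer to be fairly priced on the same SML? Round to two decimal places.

MRP = (7.67% − 2.35%) / (1.79 − 0.32) = 3.6190%
R_f = 2.35% − 0.32 × 3.6190% = 1.1919%
β_Sable = Cov / Var(R_m) = 0.05194 / 0.03262 = 1.5923
E(R_Sable) = R_f + β × MRP = 1.1919% + 1.5923 × 3.6190% = 6.95%

6.95%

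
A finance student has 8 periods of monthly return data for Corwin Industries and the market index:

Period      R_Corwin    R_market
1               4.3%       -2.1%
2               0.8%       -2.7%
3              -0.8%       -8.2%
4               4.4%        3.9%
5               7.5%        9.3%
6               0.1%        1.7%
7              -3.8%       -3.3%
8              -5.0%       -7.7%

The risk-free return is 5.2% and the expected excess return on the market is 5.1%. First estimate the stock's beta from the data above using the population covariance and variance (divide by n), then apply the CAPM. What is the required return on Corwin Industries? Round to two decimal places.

Mean R_i = (4.3 + 0.8 − 0.8 + 4.4 + 7.5 + 0.1 − 3.8 − 5.0) / 8 = 0.9375%
Mean R_m = (-2.1 − 2.7 − 8.2 + 3.9 + 9.3 + 1.7 − 3.3 − 7.7) / 8 = -1.1375%
Σ(R_i − R̄_i)(R_m − R̄_m) = 142.0213  ⇒  Cov = 142.0213 / 8 = 17.7527
Σ(R_m − R̄_m)² = 243.3588  ⇒  Var(R_m) = 243.3588 / 8 = 30.4199
β = Cov / Var(R_m) = 17.7527 / 30.4199 = 0.5836
E(R) = R_f + β × MRP = 5.2% + 0.5836 × 5.1% = 8.18%

8.18%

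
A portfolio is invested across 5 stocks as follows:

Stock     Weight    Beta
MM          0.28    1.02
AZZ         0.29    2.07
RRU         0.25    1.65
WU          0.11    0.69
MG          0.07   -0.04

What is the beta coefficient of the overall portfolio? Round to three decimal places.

1.372

β_P = Σ w_i β_i = 0.28×1.02 + 0.29×2.07 + 0.25×1.65 + 0.11×0.69 + 0.07×-0.04 = 1.3715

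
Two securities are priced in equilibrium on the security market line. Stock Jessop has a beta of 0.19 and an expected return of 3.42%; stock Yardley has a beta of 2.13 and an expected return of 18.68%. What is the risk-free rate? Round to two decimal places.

1.93%

Both satisfy E(R) = R_f + β·MRP, so the slope of the SML is
MRP = (18.68% − 3.42%) / (2.13 − 0.19) = 15.26% / 1.94 = 7.8660%
R_f = E(R_Jessop) − β_Jessop·MRP = 3.42% − 0.19 × 7.8660% = 1.9255%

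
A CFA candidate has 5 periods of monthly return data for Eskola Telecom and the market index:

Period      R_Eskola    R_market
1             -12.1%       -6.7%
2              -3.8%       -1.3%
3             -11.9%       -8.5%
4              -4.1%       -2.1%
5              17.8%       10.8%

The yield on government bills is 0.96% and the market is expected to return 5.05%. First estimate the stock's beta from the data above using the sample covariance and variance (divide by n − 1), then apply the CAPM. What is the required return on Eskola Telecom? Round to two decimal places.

Mean R_i = (-12.1 − 3.8 − 11.9 − 4.1 + 17.8) / 5 = -2.8200%
Mean R_m = (-6.7 − 1.3 − 8.5 − 2.1 + 10.8) / 5 = -1.5600%
Σ(R_i − R̄_i)(R_m − R̄_m) = 366.0140  ⇒  Cov = 366.0140 / 4 = 91.5035
Σ(R_m − R̄_m)² = 227.7120  ⇒  Var(R_m) = 227.7120 / 4 = 56.9280
β = Cov / Var(R_m) = 91.5035 / 56.9280 = 1.6074
MRP = 5.05% − 0.96% = 4.09%
E(R) = R_f + β × MRP = 0.96% + 1.6074 × 4.09% = 7.53%

7.53%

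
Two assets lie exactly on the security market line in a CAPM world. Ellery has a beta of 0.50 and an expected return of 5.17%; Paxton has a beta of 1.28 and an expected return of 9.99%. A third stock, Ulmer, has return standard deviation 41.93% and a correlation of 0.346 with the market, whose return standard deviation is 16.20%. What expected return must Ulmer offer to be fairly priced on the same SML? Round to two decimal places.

7.61%

MRP = (9.99% − 5.17%) / (1.28 − 0.50) = 6.1795%
R_f = 5.17% − 0.50 × 6.1795% = 2.0803%
β_Ulmer = ρ·σ_i/σ_m = 0.346 × 41.93 / 16.20 = 0.8955
E(R_Ulmer) = R_f + β × MRP = 2.0803% + 0.8955 × 6.1795% = 7.61%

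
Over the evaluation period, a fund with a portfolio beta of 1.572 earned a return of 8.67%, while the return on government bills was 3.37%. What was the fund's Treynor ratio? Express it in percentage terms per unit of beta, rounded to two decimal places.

Treynor = (R_P − R_f) / β_P = (8.67% − 3.37%) / 1.5720 = 5.30% / 1.5720 = 3.37%

3.37%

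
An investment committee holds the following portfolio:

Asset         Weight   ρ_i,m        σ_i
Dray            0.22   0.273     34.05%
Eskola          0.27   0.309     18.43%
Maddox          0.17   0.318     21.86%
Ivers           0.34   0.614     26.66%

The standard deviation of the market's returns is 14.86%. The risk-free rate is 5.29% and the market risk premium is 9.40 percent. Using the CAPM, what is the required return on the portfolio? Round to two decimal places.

β_Dray = 0.273 × 34.05% / 14.86% = 0.6255
β_Eskola = 0.309 × 18.43% / 14.86% = 0.3832
β_Maddox = 0.318 × 21.86% / 14.86% = 0.4678
β_Ivers = 0.614 × 26.66% / 14.86% = 1.1016
β_P = Σ w_i β_i = 0.22×0.6255 + 0.27×0.3832 + 0.17×0.4678 + 0.34×1.1016 = 0.6951
E(R_P) = R_f + β_P × MRP = 5.29% + 0.6951 × 9.40% = 11.82%

11.82%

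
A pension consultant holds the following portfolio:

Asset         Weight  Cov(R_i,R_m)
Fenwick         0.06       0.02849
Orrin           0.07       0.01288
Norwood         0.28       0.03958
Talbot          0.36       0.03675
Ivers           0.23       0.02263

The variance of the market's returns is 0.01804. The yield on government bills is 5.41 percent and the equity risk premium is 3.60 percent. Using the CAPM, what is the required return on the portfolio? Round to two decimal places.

β_Fenwick = 0.02849 / 0.01804 = 1.5793
β_Orrin = 0.01288 / 0.01804 = 0.7140
β_Norwood = 0.03958 / 0.01804 = 2.1940
β_Talbot = 0.03675 / 0.01804 = 2.0371
β_Ivers = 0.02263 / 0.01804 = 1.2544
β_P = Σ w_i β_i = 0.06×1.5793 + 0.07×0.7140 + 0.28×2.1940 + 0.36×2.0371 + 0.23×1.2544 = 1.7809
E(R_P) = R_f + β_P × MRP = 5.41% + 1.7809 × 3.60% = 11.82%

11.82%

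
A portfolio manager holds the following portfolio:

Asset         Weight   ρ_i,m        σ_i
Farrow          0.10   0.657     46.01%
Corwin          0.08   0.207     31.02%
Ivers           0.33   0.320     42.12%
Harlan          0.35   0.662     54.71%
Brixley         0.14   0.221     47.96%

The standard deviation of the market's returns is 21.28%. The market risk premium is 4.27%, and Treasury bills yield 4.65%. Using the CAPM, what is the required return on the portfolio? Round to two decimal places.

9.09%

β_Farrow = 0.657 × 46.01% / 21.28% = 1.4205
β_Corwin = 0.207 × 31.02% / 21.28% = 0.3017
β_Ivers = 0.320 × 42.12% / 21.28% = 0.6334
β_Harlan = 0.662 × 54.71% / 21.28% = 1.7020
β_Brixley = 0.221 × 47.96% / 21.28% = 0.4981
β_P = Σ w_i β_i = 0.10×1.4205 + 0.08×0.3017 + 0.33×0.6334 + 0.35×1.7020 + 0.14×0.4981 = 1.0406
E(R_P) = R_f + β_P × MRP = 4.65% + 1.0406 × 4.27% = 9.09%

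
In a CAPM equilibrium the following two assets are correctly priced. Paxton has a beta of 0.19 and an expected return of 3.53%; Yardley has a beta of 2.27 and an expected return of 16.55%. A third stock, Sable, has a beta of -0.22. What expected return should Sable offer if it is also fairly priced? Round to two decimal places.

MRP (SML slope) = (16.55% − 3.53%) / (2.27 − 0.19) = 13.02% / 2.08 = 6.2596%
R_f (intercept) = 3.53% − 0.19 × 6.2596% = 2.3407%
E(R_Sable) = R_f + β × MRP = 2.3407% + -0.22 × 6.2596% = 0.96%

0.96%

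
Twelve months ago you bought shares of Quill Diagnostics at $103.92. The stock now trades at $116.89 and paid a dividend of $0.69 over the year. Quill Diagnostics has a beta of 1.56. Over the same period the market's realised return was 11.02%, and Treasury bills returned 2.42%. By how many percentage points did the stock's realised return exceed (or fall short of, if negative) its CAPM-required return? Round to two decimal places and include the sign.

Realised HPR = (P1 + D1 − P0) / P0 = (116.89 + 0.69 − 103.92) / 103.92 = 13.66 / 103.92 = 13.1447%
MRP = 11.02% − 2.42% = 8.60%
CAPM required = R_f + β·MRP = 2.42% + 1.56 × 8.60% = 15.8360%
α = realised − required = 13.1447% − 15.8360% = -2.69%

-2.69%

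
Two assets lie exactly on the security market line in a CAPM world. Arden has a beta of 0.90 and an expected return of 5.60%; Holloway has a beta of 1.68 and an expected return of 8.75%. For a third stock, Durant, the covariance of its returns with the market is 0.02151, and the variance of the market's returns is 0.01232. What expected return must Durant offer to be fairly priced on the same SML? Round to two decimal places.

9.02%

MRP = (8.75% − 5.60%) / (1.68 − 0.90) = 4.0385%
R_f = 5.60% − 0.90 × 4.0385% = 1.9654%
β_Durant = Cov / Var(R_m) = 0.02151 / 0.01232 = 1.7459
E(R_Durant) = R_f + β × MRP = 1.9654% + 1.7459 × 4.0385% = 9.02%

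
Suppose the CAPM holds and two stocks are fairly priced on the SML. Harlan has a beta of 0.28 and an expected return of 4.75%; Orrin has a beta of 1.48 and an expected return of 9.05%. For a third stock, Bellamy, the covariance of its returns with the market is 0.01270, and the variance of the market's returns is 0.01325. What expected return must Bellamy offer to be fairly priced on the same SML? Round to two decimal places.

MRP = (9.05% − 4.75%) / (1.48 − 0.28) = 3.5833%
R_f = 4.75% − 0.28 × 3.5833% = 3.7467%
β_Bellamy = Cov / Var(R_m) = 0.01270 / 0.01325 = 0.9585
E(R_Bellamy) = R_f + β × MRP = 3.7467% + 0.9585 × 3.5833% = 7.18%

7.18%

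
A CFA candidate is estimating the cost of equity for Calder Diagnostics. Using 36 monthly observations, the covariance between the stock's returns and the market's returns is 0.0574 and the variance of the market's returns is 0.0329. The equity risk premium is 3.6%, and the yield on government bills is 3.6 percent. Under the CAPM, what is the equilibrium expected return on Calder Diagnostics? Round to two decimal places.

β = Cov(R_i, R_m) / Var(R_m) = 0.0574 / 0.0329 = 1.7447
E(R) = R_f + β × MRP = 3.6% + 1.7447 × 3.6% = 9.88%

9.88%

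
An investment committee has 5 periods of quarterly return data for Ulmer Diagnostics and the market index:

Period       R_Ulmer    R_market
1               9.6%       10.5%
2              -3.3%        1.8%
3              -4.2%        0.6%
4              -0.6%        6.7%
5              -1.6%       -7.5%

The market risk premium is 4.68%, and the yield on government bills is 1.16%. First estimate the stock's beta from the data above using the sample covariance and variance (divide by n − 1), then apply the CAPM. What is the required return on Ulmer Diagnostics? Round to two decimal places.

3.69%

Mean R_i = (9.6 − 3.3 − 4.2 − 0.6 − 1.6) / 5 = -0.0200%
Mean R_m = (10.5 + 1.8 + 0.6 + 6.7 − 7.5) / 5 = 2.4200%
Σ(R_i − R̄_i)(R_m − R̄_m) = 100.5620  ⇒  Cov = 100.5620 / 4 = 25.1405
Σ(R_m − R̄_m)² = 185.7080  ⇒  Var(R_m) = 185.7080 / 4 = 46.4270
β = Cov / Var(R_m) = 25.1405 / 46.4270 = 0.5415
E(R) = R_f + β × MRP = 1.16% + 0.5415 × 4.68% = 3.69%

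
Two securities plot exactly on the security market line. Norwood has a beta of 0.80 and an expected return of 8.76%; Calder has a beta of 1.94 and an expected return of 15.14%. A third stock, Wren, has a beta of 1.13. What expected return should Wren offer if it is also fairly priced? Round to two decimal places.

MRP (SML slope) = (15.14% − 8.76%) / (1.94 − 0.80) = 6.38% / 1.14 = 5.5965%
R_f (intercept) = 8.76% − 0.80 × 5.5965% = 4.2828%
E(R_Wren) = R_f + β × MRP = 4.2828% + 1.13 × 5.5965% = 10.61%

10.61%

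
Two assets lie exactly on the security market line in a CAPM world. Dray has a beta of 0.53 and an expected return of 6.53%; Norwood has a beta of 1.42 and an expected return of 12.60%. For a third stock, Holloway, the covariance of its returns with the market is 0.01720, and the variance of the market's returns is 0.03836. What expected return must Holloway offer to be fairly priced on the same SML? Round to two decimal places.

5.97%

MRP = (12.60% − 6.53%) / (1.42 − 0.53) = 6.8202%
R_f = 6.53% − 0.53 × 6.8202% = 2.9153%
β_Holloway = Cov / Var(R_m) = 0.01720 / 0.03836 = 0.4484
E(R_Holloway) = R_f + β × MRP = 2.9153% + 0.4484 × 6.8202% = 5.97%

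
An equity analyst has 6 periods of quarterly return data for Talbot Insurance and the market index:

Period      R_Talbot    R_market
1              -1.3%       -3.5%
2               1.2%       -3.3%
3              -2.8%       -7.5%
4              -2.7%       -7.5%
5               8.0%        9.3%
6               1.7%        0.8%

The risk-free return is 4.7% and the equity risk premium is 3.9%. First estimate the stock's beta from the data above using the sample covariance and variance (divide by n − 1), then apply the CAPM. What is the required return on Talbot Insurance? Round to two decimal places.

7.15%

Mean R_i = (-1.3 + 1.2 − 2.8 − 2.7 + 8.0 + 1.7) / 6 = 0.6833%
Mean R_m = (-3.5 − 3.3 − 7.5 − 7.5 + 9.3 + 0.8) / 6 = -1.9500%
Σ(R_i − R̄_i)(R_m − R̄_m) = 125.5950  ⇒  Cov = 125.5950 / 5 = 25.1190
Σ(R_m − R̄_m)² = 199.9550  ⇒  Var(R_m) = 199.9550 / 5 = 39.9910
β = Cov / Var(R_m) = 25.1190 / 39.9910 = 0.6281
E(R) = R_f + β × MRP = 4.7% + 0.6281 × 3.9% = 7.15%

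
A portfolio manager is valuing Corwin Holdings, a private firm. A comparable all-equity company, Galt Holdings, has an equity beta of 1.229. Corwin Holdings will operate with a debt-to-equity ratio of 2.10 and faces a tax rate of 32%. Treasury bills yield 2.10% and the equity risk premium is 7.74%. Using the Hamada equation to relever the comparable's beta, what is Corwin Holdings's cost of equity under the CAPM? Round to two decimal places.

25.20%

β_L = β_U × [1 + (1 − t)(D/E)] = 1.229 × [1 + (1 − 0.32) × 2.10]
    = 1.229 × [1 + 0.68 × 2.10] = 1.229 × 2.4280 = 2.9840
E(R) = R_f + β_L × MRP = 2.10% + 2.9840 × 7.74% = 25.20%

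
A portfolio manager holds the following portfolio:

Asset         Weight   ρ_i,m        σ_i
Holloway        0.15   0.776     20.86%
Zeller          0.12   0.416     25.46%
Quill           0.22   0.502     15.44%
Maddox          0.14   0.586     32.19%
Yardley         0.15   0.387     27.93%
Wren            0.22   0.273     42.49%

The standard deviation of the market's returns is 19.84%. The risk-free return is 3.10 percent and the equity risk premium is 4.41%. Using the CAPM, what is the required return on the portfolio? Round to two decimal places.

β_Holloway = 0.776 × 20.86% / 19.84% = 0.8159
β_Zeller = 0.416 × 25.46% / 19.84% = 0.5338
β_Quill = 0.502 × 15.44% / 19.84% = 0.3907
β_Maddox = 0.586 × 32.19% / 19.84% = 0.9508
β_Yardley = 0.387 × 27.93% / 19.84% = 0.5448
β_Wren = 0.273 × 42.49% / 19.84% = 0.5847
β_P = Σ w_i β_i = 0.15×0.8159 + 0.12×0.5338 + 0.22×0.3907 + 0.14×0.9508 + 0.15×0.5448 + 0.22×0.5847 = 0.6159
E(R_P) = R_f + β_P × MRP = 3.10% + 0.6159 × 4.41% = 5.82%

5.82%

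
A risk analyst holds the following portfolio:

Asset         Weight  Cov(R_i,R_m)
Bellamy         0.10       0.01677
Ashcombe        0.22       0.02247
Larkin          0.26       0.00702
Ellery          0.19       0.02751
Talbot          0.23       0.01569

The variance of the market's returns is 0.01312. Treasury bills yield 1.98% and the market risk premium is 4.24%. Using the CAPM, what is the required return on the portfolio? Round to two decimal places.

β_Bellamy = 0.01677 / 0.01312 = 1.2782
β_Ashcombe = 0.02247 / 0.01312 = 1.7127
β_Larkin = 0.00702 / 0.01312 = 0.5351
β_Ellery = 0.02751 / 0.01312 = 2.0968
β_Talbot = 0.01569 / 0.01312 = 1.1959
β_P = Σ w_i β_i = 0.10×1.2782 + 0.22×1.7127 + 0.26×0.5351 + 0.19×2.0968 + 0.23×1.1959 = 1.3172
E(R_P) = R_f + β_P × MRP = 1.98% + 1.3172 × 4.24% = 7.56%

7.56%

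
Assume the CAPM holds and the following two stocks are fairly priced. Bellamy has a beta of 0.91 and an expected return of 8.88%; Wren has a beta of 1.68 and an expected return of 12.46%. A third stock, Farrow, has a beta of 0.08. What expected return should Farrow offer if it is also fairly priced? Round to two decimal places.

MRP (SML slope) = (12.46% − 8.88%) / (1.68 − 0.91) = 3.58% / 0.77 = 4.6494%
R_f (intercept) = 8.88% − 0.91 × 4.6494% = 4.6490%
E(R_Farrow) = R_f + β × MRP = 4.6490% + 0.08 × 4.6494% = 5.02%

5.02%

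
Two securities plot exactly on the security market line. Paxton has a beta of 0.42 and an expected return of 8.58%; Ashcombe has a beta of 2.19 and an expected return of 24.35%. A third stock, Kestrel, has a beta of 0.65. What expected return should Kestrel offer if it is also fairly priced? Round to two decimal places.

10.63%

MRP (SML slope) = (24.35% − 8.58%) / (2.19 − 0.42) = 15.77% / 1.77 = 8.9096%
R_f (intercept) = 8.58% − 0.42 × 8.9096% = 4.8380%
E(R_Kestrel) = R_f + β × MRP = 4.8380% + 0.65 × 8.9096% = 10.63%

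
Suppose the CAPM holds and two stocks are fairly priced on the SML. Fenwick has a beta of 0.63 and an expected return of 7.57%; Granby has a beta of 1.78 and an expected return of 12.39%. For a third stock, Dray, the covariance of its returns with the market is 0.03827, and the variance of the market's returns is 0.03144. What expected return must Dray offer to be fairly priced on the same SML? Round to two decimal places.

10.03%

MRP = (12.39% − 7.57%) / (1.78 − 0.63) = 4.1913%
R_f = 7.57% − 0.63 × 4.1913% = 4.9295%
β_Dray = Cov / Var(R_m) = 0.03827 / 0.03144 = 1.2172
E(R_Dray) = R_f + β × MRP = 4.9295% + 1.2172 × 4.1913% = 10.03%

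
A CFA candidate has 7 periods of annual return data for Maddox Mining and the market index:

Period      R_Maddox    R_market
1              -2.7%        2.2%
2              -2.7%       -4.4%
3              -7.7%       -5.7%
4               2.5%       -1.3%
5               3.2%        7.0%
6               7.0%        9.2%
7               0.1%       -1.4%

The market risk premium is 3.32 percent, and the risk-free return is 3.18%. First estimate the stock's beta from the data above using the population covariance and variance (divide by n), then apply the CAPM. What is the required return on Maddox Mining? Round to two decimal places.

5.52%

Mean R_i = (-2.7 − 2.7 − 7.7 + 2.5 + 3.2 + 7.0 + 0.1) / 7 = -0.0429%
Mean R_m = (2.2 − 4.4 − 5.7 − 1.3 + 7.0 + 9.2 − 1.4) / 7 = 0.8000%
Σ(R_i − R̄_i)(R_m − R̄_m) = 133.4800  ⇒  Cov = 133.4800 / 7 = 19.0686
Σ(R_m − R̄_m)² = 189.5000  ⇒  Var(R_m) = 189.5000 / 7 = 27.0714
β = Cov / Var(R_m) = 19.0686 / 27.0714 = 0.7044
E(R) = R_f + β × MRP = 3.18% + 0.7044 × 3.32% = 5.52%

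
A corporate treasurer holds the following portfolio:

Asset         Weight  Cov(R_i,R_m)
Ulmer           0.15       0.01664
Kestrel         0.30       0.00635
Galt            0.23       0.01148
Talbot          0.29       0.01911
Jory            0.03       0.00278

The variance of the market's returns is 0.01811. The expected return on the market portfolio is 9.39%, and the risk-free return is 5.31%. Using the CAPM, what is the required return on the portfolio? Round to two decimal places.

β_Ulmer = 0.01664 / 0.01811 = 0.9188
β_Kestrel = 0.00635 / 0.01811 = 0.3506
β_Galt = 0.01148 / 0.01811 = 0.6339
β_Talbot = 0.01911 / 0.01811 = 1.0552
β_Jory = 0.00278 / 0.01811 = 0.1535
β_P = Σ w_i β_i = 0.15×0.9188 + 0.30×0.3506 + 0.23×0.6339 + 0.29×1.0552 + 0.03×0.1535 = 0.6994
MRP = 9.39% − 5.31% = 4.08%
E(R_P) = R_f + β_P × MRP = 5.31% + 0.6994 × 4.08% = 8.16%

8.16%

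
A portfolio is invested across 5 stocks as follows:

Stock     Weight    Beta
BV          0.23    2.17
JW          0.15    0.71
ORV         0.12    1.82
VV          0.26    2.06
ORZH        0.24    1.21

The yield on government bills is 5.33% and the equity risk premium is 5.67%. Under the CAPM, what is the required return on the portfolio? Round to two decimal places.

14.69%

β_P = Σ w_i β_i = 0.23×2.17 + 0.15×0.71 + 0.12×1.82 + 0.26×2.06 + 0.24×1.21 = 1.6500
E(R_P) = R_f + β_P × MRP = 5.33% + 1.6500 × 5.67% = 14.69%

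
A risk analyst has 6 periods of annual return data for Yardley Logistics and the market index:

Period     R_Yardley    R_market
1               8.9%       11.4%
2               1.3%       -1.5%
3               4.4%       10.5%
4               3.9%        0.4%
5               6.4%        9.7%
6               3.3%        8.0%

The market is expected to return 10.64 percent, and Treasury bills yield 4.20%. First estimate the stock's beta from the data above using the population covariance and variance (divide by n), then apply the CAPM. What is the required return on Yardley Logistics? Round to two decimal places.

6.50%

Mean R_i = (8.9 + 1.3 + 4.4 + 3.9 + 6.4 + 3.3) / 6 = 4.7000%
Mean R_m = (11.4 − 1.5 + 10.5 + 0.4 + 9.7 + 8.0) / 6 = 6.4167%
Σ(R_i − R̄_i)(R_m − R̄_m) = 54.8000  ⇒  Cov = 54.8000 / 6 = 9.1333
Σ(R_m − R̄_m)² = 153.6683  ⇒  Var(R_m) = 153.6683 / 6 = 25.6114
β = Cov / Var(R_m) = 9.1333 / 25.6114 = 0.3566
MRP = 10.64% − 4.20% = 6.44%
E(R) = R_f + β × MRP = 4.20% + 0.3566 × 6.44% = 6.50%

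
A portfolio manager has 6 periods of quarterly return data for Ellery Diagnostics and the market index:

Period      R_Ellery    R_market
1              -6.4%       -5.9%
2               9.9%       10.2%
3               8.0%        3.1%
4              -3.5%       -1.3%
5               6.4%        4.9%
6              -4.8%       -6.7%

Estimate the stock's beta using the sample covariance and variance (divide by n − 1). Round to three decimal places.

Mean R_i = (-6.4 + 9.9 + 8.0 − 3.5 + 6.4 − 4.8) / 6 = 1.6000%
Mean R_m = (-5.9 + 10.2 + 3.1 − 1.3 + 4.9 − 6.7) / 6 = 0.7167%
Σ(R_i − R̄_i)(R_m − R̄_m) = 224.7300  ⇒  Cov = 224.7300 / 5 = 44.9460
Σ(R_m − R̄_m)² = 215.9683  ⇒  Var(R_m) = 215.9683 / 5 = 43.1937
β = Cov / Var(R_m) = 44.9460 / 43.1937 = 1.0406

1.041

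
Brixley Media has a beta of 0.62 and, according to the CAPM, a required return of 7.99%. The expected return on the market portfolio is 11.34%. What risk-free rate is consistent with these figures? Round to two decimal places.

E(R) = R_f + β(E(R_m) − R_f) = R_f(1 − β) + β·E(R_m)
7.99% = R_f × (1 − 0.62) + 0.62 × 11.34%
7.99% = R_f × 0.38 + 7.0308%
R_f = (7.99% − 7.0308%) / 0.38 = 2.52%

2.52%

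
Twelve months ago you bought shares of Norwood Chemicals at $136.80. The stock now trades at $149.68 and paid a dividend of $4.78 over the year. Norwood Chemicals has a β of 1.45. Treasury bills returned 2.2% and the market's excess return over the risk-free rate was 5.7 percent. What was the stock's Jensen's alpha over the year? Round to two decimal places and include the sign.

Realised HPR = (P1 + D1 − P0) / P0 = (149.68 + 4.78 − 136.80) / 136.80 = 17.66 / 136.80 = 12.9094%
CAPM required = R_f + β·MRP = 2.2% + 1.45 × 5.7% = 10.4650%
α = realised − required = 12.9094% − 10.4650% = +2.44%

+2.44%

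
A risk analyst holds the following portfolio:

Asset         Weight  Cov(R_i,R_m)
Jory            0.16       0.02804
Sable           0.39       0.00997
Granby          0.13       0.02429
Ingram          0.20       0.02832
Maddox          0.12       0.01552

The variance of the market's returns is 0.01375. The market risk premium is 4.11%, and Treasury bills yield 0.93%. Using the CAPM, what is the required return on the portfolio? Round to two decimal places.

β_Jory = 0.02804 / 0.01375 = 2.0393
β_Sable = 0.00997 / 0.01375 = 0.7251
β_Granby = 0.02429 / 0.01375 = 1.7665
β_Ingram = 0.02832 / 0.01375 = 2.0596
β_Maddox = 0.01552 / 0.01375 = 1.1287
β_P = Σ w_i β_i = 0.16×2.0393 + 0.39×0.7251 + 0.13×1.7665 + 0.20×2.0596 + 0.12×1.1287 = 1.3861
E(R_P) = R_f + β_P × MRP = 0.93% + 1.3861 × 4.11% = 6.63%

6.63%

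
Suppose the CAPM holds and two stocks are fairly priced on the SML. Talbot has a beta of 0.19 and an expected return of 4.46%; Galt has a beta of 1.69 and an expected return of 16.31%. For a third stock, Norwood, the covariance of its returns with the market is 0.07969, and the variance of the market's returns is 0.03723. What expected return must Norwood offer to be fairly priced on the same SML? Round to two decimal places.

19.87%

MRP = (16.31% − 4.46%) / (1.69 − 0.19) = 7.9000%
R_f = 4.46% − 0.19 × 7.9000% = 2.9590%
β_Norwood = Cov / Var(R_m) = 0.07969 / 0.03723 = 2.1405
E(R_Norwood) = R_f + β × MRP = 2.9590% + 2.1405 × 7.9000% = 19.87%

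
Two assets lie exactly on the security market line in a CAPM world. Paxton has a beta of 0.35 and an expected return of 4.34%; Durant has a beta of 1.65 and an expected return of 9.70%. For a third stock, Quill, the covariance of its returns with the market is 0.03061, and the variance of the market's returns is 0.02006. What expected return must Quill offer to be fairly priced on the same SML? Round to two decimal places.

MRP = (9.70% − 4.34%) / (1.65 − 0.35) = 4.1231%
R_f = 4.34% − 0.35 × 4.1231% = 2.8969%
β_Quill = Cov / Var(R_m) = 0.03061 / 0.02006 = 1.5259
E(R_Quill) = R_f + β × MRP = 2.8969% + 1.5259 × 4.1231% = 9.19%

9.19%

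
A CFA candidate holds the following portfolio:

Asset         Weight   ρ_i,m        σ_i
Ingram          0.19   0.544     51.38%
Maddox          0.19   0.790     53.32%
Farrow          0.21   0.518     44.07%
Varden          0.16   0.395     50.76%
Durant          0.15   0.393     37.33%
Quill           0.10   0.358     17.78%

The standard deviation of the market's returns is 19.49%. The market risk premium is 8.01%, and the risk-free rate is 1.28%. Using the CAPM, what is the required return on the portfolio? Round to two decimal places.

11.21%

β_Ingram = 0.544 × 51.38% / 19.49% = 1.4341
β_Maddox = 0.790 × 53.32% / 19.49% = 2.1613
β_Farrow = 0.518 × 44.07% / 19.49% = 1.1713
β_Varden = 0.395 × 50.76% / 19.49% = 1.0287
β_Durant = 0.393 × 37.33% / 19.49% = 0.7527
β_Quill = 0.358 × 17.78% / 19.49% = 0.3266
β_P = Σ w_i β_i = 0.19×1.4341 + 0.19×2.1613 + 0.21×1.1713 + 0.16×1.0287 + 0.15×0.7527 + 0.10×0.3266 = 1.2393
E(R_P) = R_f + β_P × MRP = 1.28% + 1.2393 × 8.01% = 11.21%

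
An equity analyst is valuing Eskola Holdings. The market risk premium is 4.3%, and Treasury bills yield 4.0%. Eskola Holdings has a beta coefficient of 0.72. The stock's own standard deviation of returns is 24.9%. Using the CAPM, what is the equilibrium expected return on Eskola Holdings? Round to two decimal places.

7.10%

E(R) = R_f + β × MRP = 4.0% + 0.72 × 4.3% = 7.10%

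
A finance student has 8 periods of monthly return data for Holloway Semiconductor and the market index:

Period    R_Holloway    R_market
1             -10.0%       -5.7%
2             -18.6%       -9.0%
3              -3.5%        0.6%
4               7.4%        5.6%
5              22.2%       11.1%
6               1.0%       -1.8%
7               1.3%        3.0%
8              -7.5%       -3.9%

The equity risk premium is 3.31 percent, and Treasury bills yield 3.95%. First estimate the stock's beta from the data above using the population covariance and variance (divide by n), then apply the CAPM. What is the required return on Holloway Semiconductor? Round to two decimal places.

Mean R_i = (-10.0 − 18.6 − 3.5 + 7.4 + 22.2 + 1.0 + 1.3 − 7.5) / 8 = -0.9625%
Mean R_m = (-5.7 − 9.0 + 0.6 + 5.6 + 11.1 − 1.8 + 3.0 − 3.9) / 8 = -0.0125%
Σ(R_i − R̄_i)(R_m − R̄_m) = 541.4138  ⇒  Cov = 541.4138 / 8 = 67.6767
Σ(R_m − R̄_m)² = 295.8688  ⇒  Var(R_m) = 295.8688 / 8 = 36.9836
β = Cov / Var(R_m) = 67.6767 / 36.9836 = 1.8299
E(R) = R_f + β × MRP = 3.95% + 1.8299 × 3.31% = 10.01%

10.01%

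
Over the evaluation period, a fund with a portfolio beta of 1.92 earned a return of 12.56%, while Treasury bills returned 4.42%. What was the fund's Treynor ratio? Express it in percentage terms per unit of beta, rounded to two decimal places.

Treynor = (R_P − R_f) / β_P = (12.56% − 4.42%) / 1.9200 = 8.14% / 1.9200 = 4.24%

4.24%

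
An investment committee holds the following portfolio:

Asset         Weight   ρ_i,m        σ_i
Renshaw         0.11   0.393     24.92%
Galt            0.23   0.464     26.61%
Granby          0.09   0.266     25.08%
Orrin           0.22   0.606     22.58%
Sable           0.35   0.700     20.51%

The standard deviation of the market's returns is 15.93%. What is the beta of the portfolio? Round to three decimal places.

β_Renshaw = 0.393 × 24.92% / 15.93% = 0.6148
β_Galt = 0.464 × 26.61% / 15.93% = 0.7751
β_Granby = 0.266 × 25.08% / 15.93% = 0.4188
β_Orrin = 0.606 × 22.58% / 15.93% = 0.8590
β_Sable = 0.700 × 20.51% / 15.93% = 0.9013
β_P = Σ w_i β_i = 0.11×0.6148 + 0.23×0.7751 + 0.09×0.4188 + 0.22×0.8590 + 0.35×0.9013 = 0.7880

0.788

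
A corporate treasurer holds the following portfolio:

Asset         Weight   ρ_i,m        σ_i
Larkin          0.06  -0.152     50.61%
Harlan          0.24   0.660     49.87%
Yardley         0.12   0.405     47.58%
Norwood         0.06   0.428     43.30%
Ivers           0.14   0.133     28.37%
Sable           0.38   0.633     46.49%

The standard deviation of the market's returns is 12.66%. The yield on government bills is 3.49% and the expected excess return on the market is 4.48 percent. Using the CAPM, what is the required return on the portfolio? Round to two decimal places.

β_Larkin = -0.152 × 50.61% / 12.66% = -0.6076
β_Harlan = 0.660 × 49.87% / 12.66% = 2.5999
β_Yardley = 0.405 × 47.58% / 12.66% = 1.5221
β_Norwood = 0.428 × 43.30% / 12.66% = 1.4639
β_Ivers = 0.133 × 28.37% / 12.66% = 0.2980
β_Sable = 0.633 × 46.49% / 12.66% = 2.3245
β_P = Σ w_i β_i = 0.06×-0.6076 + 0.24×2.5999 + 0.12×1.5221 + 0.06×1.4639 + 0.14×0.2980 + 0.38×2.3245 = 1.7830
E(R_P) = R_f + β_P × MRP = 3.49% + 1.7830 × 4.48% = 11.48%

11.48%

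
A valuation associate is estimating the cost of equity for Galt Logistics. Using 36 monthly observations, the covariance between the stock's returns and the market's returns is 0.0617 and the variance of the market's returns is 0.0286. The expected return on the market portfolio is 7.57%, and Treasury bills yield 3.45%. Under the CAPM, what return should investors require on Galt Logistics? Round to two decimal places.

β = Cov(R_i, R_m) / Var(R_m) = 0.0617 / 0.0286 = 2.1573
MRP = 7.57% − 3.45% = 4.12%
E(R) = R_f + β × MRP = 3.45% + 2.1573 × 4.12% = 12.34%

12.34%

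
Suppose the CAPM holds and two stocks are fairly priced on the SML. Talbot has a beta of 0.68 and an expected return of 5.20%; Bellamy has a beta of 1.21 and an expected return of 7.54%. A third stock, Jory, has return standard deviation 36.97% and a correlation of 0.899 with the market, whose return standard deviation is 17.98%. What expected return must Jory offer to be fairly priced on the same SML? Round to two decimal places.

10.36%

MRP = (7.54% − 5.20%) / (1.21 − 0.68) = 4.4151%
R_f = 5.20% − 0.68 × 4.4151% = 2.1977%
β_Jory = ρ·σ_i/σ_m = 0.899 × 36.97 / 17.98 = 1.8485
E(R_Jory) = R_f + β × MRP = 2.1977% + 1.8485 × 4.4151% = 10.36%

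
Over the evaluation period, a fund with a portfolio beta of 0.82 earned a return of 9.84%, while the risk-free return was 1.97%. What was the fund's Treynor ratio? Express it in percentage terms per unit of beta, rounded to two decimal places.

9.60%

Treynor = (R_P − R_f) / β_P = (9.84% − 1.97%) / 0.8200 = 7.87% / 0.8200 = 9.60%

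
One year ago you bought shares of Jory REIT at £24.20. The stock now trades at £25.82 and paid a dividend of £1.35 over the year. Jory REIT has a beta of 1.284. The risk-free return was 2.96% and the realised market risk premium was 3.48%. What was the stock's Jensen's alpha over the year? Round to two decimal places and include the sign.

Realised HPR = (P1 + D1 − P0) / P0 = (25.82 + 1.35 − 24.20) / 24.20 = 2.97 / 24.20 = 12.2727%
CAPM required = R_f + β·MRP = 2.96% + 1.284 × 3.48% = 7.42832%
α = realised − required = 12.2727% − 7.42832% = +4.84%

+4.84%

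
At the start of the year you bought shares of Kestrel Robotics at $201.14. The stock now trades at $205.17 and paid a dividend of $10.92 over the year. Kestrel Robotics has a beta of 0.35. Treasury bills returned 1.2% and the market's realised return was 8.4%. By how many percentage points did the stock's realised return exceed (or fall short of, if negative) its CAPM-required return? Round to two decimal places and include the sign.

+3.71%

Realised HPR = (P1 + D1 − P0) / P0 = (205.17 + 10.92 − 201.14) / 201.14 = 14.95 / 201.14 = 7.4326%
MRP = 8.4% − 1.2% = 7.20%
CAPM required = R_f + β·MRP = 1.2% + 0.35 × 7.2% = 3.7200%
α = realised − required = 7.4326% − 3.7200% = +3.71%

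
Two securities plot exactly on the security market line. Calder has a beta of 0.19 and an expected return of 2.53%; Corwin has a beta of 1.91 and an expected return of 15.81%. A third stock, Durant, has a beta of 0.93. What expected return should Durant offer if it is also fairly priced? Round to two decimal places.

8.24%

MRP (SML slope) = (15.81% − 2.53%) / (1.91 − 0.19) = 13.28% / 1.72 = 7.7209%
R_f (intercept) = 2.53% − 0.19 × 7.7209% = 1.0630%
E(R_Durant) = R_f + β × MRP = 1.0630% + 0.93 × 7.7209% = 8.24%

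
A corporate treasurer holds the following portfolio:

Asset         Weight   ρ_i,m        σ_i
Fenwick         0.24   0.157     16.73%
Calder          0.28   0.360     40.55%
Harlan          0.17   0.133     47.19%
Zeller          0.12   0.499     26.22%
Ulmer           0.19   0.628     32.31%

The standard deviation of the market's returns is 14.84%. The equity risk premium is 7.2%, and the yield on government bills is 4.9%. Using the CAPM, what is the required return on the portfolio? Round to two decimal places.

β_Fenwick = 0.157 × 16.73% / 14.84% = 0.1770
β_Calder = 0.360 × 40.55% / 14.84% = 0.9837
β_Harlan = 0.133 × 47.19% / 14.84% = 0.4229
β_Zeller = 0.499 × 26.22% / 14.84% = 0.8817
β_Ulmer = 0.628 × 32.31% / 14.84% = 1.3673
β_P = Σ w_i β_i = 0.24×0.1770 + 0.28×0.9837 + 0.17×0.4229 + 0.12×0.8817 + 0.19×1.3673 = 0.7554
E(R_P) = R_f + β_P × MRP = 4.9% + 0.7554 × 7.2% = 10.34%

10.34%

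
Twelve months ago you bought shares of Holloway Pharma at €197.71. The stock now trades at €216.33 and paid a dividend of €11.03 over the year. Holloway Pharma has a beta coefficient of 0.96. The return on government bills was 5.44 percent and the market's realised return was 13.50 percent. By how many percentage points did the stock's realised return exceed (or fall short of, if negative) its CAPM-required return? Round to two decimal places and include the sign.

Realised HPR = (P1 + D1 − P0) / P0 = (216.33 + 11.03 − 197.71) / 197.71 = 29.65 / 197.71 = 14.9967%
MRP = 13.50% − 5.44% = 8.06%
CAPM required = R_f + β·MRP = 5.44% + 0.96 × 8.06% = 13.1776%
α = realised − required = 14.9967% − 13.1776% = +1.82%

+1.82%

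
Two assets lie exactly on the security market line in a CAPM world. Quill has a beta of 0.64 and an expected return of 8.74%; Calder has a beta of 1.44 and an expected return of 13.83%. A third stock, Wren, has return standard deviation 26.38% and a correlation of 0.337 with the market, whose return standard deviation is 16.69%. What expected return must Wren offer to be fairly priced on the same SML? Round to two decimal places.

8.06%

MRP = (13.83% − 8.74%) / (1.44 − 0.64) = 6.3625%
R_f = 8.74% − 0.64 × 6.3625% = 4.6680%
β_Wren = ρ·σ_i/σ_m = 0.337 × 26.38 / 16.69 = 0.5327
E(R_Wren) = R_f + β × MRP = 4.6680% + 0.5327 × 6.3625% = 8.06%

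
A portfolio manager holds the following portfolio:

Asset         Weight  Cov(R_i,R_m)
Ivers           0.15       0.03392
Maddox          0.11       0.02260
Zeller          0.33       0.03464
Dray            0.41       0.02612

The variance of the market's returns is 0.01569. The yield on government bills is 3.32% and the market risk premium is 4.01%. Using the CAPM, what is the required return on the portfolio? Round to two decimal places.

β_Ivers = 0.03392 / 0.01569 = 2.1619
β_Maddox = 0.02260 / 0.01569 = 1.4404
β_Zeller = 0.03464 / 0.01569 = 2.2078
β_Dray = 0.02612 / 0.01569 = 1.6648
β_P = Σ w_i β_i = 0.15×2.1619 + 0.11×1.4404 + 0.33×2.2078 + 0.41×1.6648 = 1.8939
E(R_P) = R_f + β_P × MRP = 3.32% + 1.8939 × 4.01% = 10.91%

10.91%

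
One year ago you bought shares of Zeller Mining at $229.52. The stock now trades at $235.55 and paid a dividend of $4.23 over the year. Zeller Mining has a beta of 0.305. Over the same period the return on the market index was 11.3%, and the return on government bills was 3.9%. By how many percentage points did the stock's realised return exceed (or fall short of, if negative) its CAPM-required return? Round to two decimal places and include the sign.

Realised HPR = (P1 + D1 − P0) / P0 = (235.55 + 4.23 − 229.52) / 229.52 = 10.26 / 229.52 = 4.4702%
MRP = 11.3% − 3.9% = 7.40%
CAPM required = R_f + β·MRP = 3.9% + 0.305 × 7.4% = 6.1570%
α = realised − required = 4.4702% − 6.1570% = -1.69%

-1.69%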